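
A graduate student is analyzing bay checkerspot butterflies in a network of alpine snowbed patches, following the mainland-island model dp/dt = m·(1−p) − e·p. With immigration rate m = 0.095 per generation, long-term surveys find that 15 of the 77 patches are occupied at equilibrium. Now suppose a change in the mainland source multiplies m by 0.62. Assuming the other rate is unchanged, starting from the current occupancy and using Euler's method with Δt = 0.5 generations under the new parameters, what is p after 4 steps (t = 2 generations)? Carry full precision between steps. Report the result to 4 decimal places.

Observed p* = 15/77 = 0.19481.
Balance m(1−p*) = e·p* gives e = m(1−p*)/p* = 0.095×0.80519/0.19481 = 0.39267.
Starting from p₀ = 0.19481; update p ← p + (dp/dt)·Δt with the new parameters.
t = 0.5: p = 0.19481 + (-0.01453) = 0.18027
t = 1: p = 0.18027 + (-0.01125) = 0.16902
t = 1.5: p = 0.16902 + (-0.00871) = 0.16031
t = 2: p = 0.16031 + (-0.00674) = 0.15356

0.1536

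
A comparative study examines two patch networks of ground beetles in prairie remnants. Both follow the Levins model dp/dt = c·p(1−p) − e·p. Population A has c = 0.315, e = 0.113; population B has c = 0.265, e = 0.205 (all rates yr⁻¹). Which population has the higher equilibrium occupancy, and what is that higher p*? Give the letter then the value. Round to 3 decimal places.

A: p*_A = 1 − 0.113/0.315 = 0.6413.
B: p*_B = 1 − 0.205/0.265 = 0.2264.
A is higher at 0.6413.

A, 0.641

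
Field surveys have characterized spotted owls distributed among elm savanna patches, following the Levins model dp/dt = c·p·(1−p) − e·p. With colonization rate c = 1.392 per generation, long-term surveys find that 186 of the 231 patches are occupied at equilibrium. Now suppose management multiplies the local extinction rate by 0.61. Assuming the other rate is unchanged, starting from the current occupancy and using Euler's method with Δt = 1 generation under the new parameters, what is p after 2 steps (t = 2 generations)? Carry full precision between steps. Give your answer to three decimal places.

0.879

Observed p* = 186/231 = 0.80519.
Balance c(1−p*) = e gives e = 1.392×(1 − 0.80519) = 0.27117.
Starting from p₀ = 0.80519; update p ← p + (dp/dt)·Δt with the new parameters.
  1  |  dp/dt·Δt = +0.085154  |  p_1 = 0.890349
  2  |  dp/dt·Δt = -0.011377  |  p_2 = 0.878971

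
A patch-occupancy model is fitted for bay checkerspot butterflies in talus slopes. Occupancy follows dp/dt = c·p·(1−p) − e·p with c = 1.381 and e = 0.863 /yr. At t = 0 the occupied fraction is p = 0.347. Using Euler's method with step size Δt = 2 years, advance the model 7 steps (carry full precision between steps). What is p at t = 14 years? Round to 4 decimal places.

Update rule: p ← p + [c·p·(1−p) − e·p]·Δt with Δt = 2.
p: 0.34700 → 0.37392  (Δp = +0.02692)
p: 0.37392 → 0.37513  (Δp = +0.00121)
p: 0.37513 → 0.37509  (Δp = -0.00004)
p: 0.37509 → 0.37509  (Δp = +0.00000)
p: 0.37509 → 0.37509  (Δp = -0.00000)
p: 0.37509 → 0.37509  (Δp = +0.00000)
p: 0.37509 → 0.37509  (Δp = -0.00000)

0.3751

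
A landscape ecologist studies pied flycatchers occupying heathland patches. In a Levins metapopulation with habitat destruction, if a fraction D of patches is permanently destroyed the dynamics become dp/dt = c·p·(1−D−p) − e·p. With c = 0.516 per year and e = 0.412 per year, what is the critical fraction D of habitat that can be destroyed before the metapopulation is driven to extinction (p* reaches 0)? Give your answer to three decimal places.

The nontrivial equilibrium is p* = (1−D) − e/c; extinction occurs when this hits zero.
So D_crit = 1 − e/c = 1 − 0.412/0.516 = 1 − 0.7984 = 0.2016.
Note this equals the original equilibrium occupancy — the Levins extinction-debt result.

0.202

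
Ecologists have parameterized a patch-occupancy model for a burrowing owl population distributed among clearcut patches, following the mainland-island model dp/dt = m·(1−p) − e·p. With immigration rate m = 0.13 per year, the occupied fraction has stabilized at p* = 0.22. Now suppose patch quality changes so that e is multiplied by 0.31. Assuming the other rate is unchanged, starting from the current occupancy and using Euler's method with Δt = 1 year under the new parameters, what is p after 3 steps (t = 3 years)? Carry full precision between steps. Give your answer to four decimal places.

0.3778

Balance m(1−p*) = e·p* gives e = m(1−p*)/p* = 0.13×0.78000/0.22000 = 0.46091.
Starting from p₀ = 0.22000; update p ← p + (dp/dt)·Δt with the new parameters.
  1  |  dp/dt·Δt = +0.069966  |  p_1 = 0.289966
  2  |  dp/dt·Δt = +0.050874  |  p_2 = 0.340840
  3  |  dp/dt·Δt = +0.036991  |  p_3 = 0.377831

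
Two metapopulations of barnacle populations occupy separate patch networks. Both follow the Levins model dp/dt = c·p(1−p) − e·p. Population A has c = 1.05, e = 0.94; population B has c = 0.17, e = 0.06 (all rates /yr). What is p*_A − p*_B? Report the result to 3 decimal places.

-0.542

A: p*_A = 1 − 0.94/1.05 = 0.1048.
B: p*_B = 1 − 0.06/0.17 = 0.6471.
p*_A − p*_B = 0.1048 − 0.6471 = -0.5423.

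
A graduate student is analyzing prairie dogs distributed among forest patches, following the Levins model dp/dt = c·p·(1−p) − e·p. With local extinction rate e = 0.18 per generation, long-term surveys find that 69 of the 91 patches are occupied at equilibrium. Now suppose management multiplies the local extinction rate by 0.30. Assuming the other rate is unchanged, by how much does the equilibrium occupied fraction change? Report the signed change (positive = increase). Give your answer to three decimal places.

Observed p* = 69/91 = 0.75824.
Balance c(1−p*) = e gives c = e/(1 − 0.75824) = 0.18/0.24176 = 0.74454.
New p* = 1 − e/c = 1 − 0.05400/0.74454 = 0.92747.
Δp* = 0.92747 − 0.75824 = +0.16923.

0.169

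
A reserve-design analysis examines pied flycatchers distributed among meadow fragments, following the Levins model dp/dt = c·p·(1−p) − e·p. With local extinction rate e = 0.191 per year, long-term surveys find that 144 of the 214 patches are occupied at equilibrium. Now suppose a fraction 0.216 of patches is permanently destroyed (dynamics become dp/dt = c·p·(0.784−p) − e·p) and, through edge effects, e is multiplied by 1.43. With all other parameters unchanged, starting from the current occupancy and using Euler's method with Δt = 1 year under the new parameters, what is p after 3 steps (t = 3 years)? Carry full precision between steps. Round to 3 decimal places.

0.425

Observed p* = 144/214 = 0.67290.
Balance c(1−p*) = e gives c = e/(1 − 0.67290) = 0.191/0.32710 = 0.58391.
Starting from p₀ = 0.67290; update p ← p + (dp/dt)·Δt with the new parameters.
step 1: Δp = -0.14013, p = 0.53276
step 2: Δp = -0.06736, p = 0.46541
step 3: Δp = -0.04054, p = 0.42487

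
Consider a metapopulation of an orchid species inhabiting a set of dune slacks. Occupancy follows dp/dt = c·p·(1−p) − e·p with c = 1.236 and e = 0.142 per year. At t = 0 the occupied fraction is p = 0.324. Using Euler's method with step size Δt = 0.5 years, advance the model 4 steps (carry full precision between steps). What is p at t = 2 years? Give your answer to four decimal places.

0.7593

Update rule: p ← p + [c·p·(1−p) − e·p]·Δt with Δt = 0.5.
t = 0.5: p = 0.32400 + (+0.11235) = 0.43635
t = 1: p = 0.43635 + (+0.12102) = 0.55737
t = 1.5: p = 0.55737 + (+0.11289) = 0.67026
t = 2: p = 0.67026 + (+0.08900) = 0.75926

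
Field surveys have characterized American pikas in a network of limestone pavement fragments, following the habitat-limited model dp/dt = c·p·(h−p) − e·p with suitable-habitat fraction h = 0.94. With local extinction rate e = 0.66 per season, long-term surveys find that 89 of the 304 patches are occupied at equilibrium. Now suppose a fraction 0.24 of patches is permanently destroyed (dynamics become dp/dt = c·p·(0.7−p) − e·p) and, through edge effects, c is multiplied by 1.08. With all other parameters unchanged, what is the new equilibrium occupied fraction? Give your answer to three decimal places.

Observed p* = 89/304 = 0.29276.
Balance c(h−p*) = e gives c = e/(0.94 − 0.29276) = 0.66/0.64724 = 1.01971.
New p* = 0.7 − e/c = 0.7 − 0.66000/1.10129 = 0.10070.

0.101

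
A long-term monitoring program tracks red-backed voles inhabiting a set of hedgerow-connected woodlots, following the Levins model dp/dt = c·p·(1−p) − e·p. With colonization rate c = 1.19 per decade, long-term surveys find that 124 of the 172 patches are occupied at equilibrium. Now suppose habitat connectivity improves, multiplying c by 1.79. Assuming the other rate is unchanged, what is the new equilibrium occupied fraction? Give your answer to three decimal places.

Observed p* = 124/172 = 0.72093.
Balance c(1−p*) = e gives e = 1.19×(1 − 0.72093) = 0.33209.
New p* = 1 − e/c = 1 − 0.33209/2.13010 = 0.84410.

0.844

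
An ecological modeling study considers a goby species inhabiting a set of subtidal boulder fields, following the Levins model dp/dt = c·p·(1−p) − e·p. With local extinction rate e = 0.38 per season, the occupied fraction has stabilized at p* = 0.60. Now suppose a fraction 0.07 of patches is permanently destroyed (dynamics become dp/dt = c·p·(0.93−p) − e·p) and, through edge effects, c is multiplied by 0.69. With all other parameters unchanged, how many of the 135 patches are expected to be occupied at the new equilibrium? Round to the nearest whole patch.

Balance c(1−p*) = e gives c = e/(1 − 0.60000) = 0.38/0.40000 = 0.95000.
New p* = 0.93 − e/c = 0.93 − 0.38000/0.65550 = 0.35029.
Expected occupied = 135 × 0.35029 = 47.29 ≈ 47.

47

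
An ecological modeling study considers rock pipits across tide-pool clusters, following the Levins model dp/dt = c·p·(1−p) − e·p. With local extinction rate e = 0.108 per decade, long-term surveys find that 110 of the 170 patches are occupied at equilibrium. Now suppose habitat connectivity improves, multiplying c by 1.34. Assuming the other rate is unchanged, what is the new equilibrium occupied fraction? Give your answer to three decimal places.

0.737

Observed p* = 110/170 = 0.64706.
Balance c(1−p*) = e gives c = e/(1 − 0.64706) = 0.108/0.35294 = 0.30600.
New p* = 1 − e/c = 1 − 0.10800/0.41004 = 0.73661.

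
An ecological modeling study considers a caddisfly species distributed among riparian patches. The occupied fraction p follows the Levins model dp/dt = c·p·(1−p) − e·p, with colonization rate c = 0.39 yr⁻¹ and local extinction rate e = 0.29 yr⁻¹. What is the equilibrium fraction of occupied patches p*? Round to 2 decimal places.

0.26

At equilibrium, colonization balances extinction: c·p*·(1−p*) = e·p*.
So p* = 1 − e/c = 1 − 0.29/0.39 = 1 − 0.7436 = 0.2564.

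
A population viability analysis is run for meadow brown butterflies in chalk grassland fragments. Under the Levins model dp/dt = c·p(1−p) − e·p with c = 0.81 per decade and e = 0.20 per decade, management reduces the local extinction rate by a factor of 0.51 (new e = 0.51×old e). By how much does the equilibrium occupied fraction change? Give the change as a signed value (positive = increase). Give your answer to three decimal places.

0.121

Before: p* = 1 − 0.20/0.81 = 0.7531.
After the change, c = 0.81, e = 0.102, so p* = 1 − 0.102/0.81 = 0.8741.
Δp* = 0.8741 − 0.7531 = +0.1210.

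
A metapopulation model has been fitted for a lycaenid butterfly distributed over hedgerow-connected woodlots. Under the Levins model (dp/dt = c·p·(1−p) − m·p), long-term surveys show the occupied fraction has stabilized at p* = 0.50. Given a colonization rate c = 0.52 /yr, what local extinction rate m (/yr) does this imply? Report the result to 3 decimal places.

0.260

At equilibrium c(1−p*) = m.
m = 0.52 × (1 − 0.50) = 0.52 × 0.5000 = 0.2600.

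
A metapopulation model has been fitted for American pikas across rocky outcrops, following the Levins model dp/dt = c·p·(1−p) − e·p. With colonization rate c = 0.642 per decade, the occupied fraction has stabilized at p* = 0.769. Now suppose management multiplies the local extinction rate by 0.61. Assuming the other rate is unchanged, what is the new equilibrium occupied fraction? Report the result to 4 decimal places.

0.8591

Balance c(1−p*) = e gives e = 0.642×(1 − 0.76900) = 0.14830.
New p* = 1 − e/c = 1 − 0.09046/0.64200 = 0.85910.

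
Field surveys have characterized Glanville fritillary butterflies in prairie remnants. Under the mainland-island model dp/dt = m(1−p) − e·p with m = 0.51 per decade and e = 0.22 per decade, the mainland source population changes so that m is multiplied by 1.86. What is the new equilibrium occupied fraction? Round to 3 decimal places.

0.812

Before: p* = 0.51/(0.51+0.22) = 0.6986.
After: m = 0.9486, e = 0.22; p* = 0.9486/1.1686 = 0.8117.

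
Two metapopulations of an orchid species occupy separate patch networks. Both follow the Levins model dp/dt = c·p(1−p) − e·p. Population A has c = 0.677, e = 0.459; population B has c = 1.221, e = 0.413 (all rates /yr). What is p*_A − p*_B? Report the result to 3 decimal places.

-0.340

A: p*_A = 1 − 0.459/0.677 = 0.3220.
B: p*_B = 1 − 0.413/1.221 = 0.6618.
p*_A − p*_B = 0.3220 − 0.6618 = -0.3397.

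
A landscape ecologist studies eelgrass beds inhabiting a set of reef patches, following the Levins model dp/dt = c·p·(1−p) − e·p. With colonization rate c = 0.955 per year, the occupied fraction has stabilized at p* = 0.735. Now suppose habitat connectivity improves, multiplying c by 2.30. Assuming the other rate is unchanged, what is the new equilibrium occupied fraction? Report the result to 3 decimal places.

Balance c(1−p*) = e gives e = 0.955×(1 − 0.73500) = 0.25307.
New p* = 1 − e/c = 1 − 0.25307/2.19650 = 0.88478.

0.885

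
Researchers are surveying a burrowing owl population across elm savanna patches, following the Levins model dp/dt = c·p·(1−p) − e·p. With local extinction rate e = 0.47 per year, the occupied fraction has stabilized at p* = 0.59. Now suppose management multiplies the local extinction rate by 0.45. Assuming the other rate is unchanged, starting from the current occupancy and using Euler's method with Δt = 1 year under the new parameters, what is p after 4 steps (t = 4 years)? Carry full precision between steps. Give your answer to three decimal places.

0.815

Balance c(1−p*) = e gives c = e/(1 − 0.59000) = 0.47/0.41000 = 1.14634.
Starting from p₀ = 0.59000; update p ← p + (dp/dt)·Δt with the new parameters.
step 1: Δp = +0.15252, p = 0.74252
step 2: Δp = +0.06212, p = 0.80464
step 3: Δp = +0.01002, p = 0.81466
step 4: Δp = +0.00079, p = 0.81544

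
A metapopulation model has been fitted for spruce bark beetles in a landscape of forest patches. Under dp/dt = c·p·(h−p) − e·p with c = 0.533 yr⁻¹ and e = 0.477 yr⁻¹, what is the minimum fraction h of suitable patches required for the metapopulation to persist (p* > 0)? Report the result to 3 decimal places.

p* = h − e/c is positive only when h > e/c.
h_min = e/c = 0.477/0.533 = 0.8949.

0.895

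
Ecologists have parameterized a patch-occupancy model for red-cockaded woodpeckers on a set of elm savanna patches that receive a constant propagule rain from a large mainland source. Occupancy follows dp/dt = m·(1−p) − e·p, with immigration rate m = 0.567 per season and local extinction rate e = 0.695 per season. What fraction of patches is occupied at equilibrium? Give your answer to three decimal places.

Setting dp/dt = 0: m − m·p* = e·p*, so m = (m+e)·p*.
p* = m/(m+e) = 0.567/(0.567+0.695) = 0.567/1.2620 = 0.4493.

0.449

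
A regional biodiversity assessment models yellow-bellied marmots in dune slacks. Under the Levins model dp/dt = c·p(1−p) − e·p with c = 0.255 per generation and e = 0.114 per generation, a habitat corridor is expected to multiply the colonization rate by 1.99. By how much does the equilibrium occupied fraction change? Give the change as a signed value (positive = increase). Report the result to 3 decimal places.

Before: p* = 1 − 0.114/0.255 = 0.5529.
After the change, c = 0.50745, e = 0.114, so p* = 1 − 0.114/0.50745 = 0.7753.
Δp* = 0.7753 − 0.5529 = +0.2224.

0.222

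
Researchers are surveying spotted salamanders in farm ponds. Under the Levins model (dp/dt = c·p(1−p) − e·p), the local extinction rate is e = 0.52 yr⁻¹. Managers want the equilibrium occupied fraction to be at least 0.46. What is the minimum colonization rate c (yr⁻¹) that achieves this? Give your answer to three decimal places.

p* = 1 − e/c ≥ 0.46 requires e/c ≤ 0.5400, i.e. c ≥ e/0.5400.
c_min = 0.52/0.5400 = 0.9630.

0.963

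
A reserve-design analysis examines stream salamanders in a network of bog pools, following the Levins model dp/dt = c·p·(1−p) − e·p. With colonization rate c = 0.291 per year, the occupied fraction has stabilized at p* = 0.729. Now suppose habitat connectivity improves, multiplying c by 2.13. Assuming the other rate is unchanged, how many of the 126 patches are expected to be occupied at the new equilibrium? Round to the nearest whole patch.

Balance c(1−p*) = e gives e = 0.291×(1 − 0.72900) = 0.07886.
New p* = 1 − e/c = 1 − 0.07886/0.61983 = 0.87277.
Expected occupied = 126 × 0.87277 = 109.97 ≈ 110.

110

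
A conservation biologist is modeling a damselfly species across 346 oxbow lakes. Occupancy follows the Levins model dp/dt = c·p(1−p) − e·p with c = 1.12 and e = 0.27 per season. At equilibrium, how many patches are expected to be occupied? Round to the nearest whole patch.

p* = 1 − e/c = 1 − 0.27/1.12 = 0.7589.
Expected occupied patches = N × p* = 346 × 0.7589 = 262.59 ≈ 263.

263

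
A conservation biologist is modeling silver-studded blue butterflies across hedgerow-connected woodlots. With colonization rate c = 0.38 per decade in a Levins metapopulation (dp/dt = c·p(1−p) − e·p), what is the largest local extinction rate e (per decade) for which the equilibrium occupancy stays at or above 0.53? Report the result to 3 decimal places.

1 − e/c ≥ 0.53 ⇒ e ≤ c(1 − 0.53) = 0.38 × 0.4700.
e_max = 0.1786.

0.179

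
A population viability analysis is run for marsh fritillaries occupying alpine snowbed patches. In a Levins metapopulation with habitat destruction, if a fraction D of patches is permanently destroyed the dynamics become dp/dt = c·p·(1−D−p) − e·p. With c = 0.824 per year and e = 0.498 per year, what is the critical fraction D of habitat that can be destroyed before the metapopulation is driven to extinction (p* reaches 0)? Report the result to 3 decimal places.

The nontrivial equilibrium is p* = (1−D) − e/c; extinction occurs when this hits zero.
So D_crit = 1 − e/c = 1 − 0.498/0.824 = 1 − 0.6044 = 0.3956.
This equals the undisturbed p*, a classic result of Lande's extension.

0.396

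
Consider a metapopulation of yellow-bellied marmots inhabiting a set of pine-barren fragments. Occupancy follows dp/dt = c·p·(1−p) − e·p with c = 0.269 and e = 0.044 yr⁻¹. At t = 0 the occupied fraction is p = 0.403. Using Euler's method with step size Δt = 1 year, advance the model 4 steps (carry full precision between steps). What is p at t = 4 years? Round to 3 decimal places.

0.585

Update rule: p ← p + [c·p·(1−p) − e·p]·Δt with Δt = 1.
  1  |  dp/dt·Δt = +0.046987  |  p_1 = 0.449987
  2  |  dp/dt·Δt = +0.046778  |  p_2 = 0.496765
  3  |  dp/dt·Δt = +0.045390  |  p_3 = 0.542154
  4  |  dp/dt·Δt = +0.042917  |  p_4 = 0.585071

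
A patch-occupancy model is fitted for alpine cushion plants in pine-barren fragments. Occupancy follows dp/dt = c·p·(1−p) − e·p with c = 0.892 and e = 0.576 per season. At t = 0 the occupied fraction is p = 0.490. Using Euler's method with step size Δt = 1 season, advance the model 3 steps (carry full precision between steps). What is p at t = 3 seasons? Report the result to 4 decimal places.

Update rule: p ← p + [c·p·(1−p) − e·p]·Δt with Δt = 1.
p: 0.49000 → 0.43067  (Δp = -0.05933)
p: 0.43067 → 0.40132  (Δp = -0.02935)
p: 0.40132 → 0.38447  (Δp = -0.01685)

0.3845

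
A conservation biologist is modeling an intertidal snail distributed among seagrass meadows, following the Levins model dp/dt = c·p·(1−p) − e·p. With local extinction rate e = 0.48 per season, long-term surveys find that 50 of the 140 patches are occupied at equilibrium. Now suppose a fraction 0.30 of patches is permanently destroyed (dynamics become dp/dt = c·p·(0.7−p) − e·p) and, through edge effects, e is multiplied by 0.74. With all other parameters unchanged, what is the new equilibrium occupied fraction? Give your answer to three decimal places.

Observed p* = 50/140 = 0.35714.
Balance c(1−p*) = e gives c = e/(1 − 0.35714) = 0.48/0.64286 = 0.74666.
New p* = 0.7 − e/c = 0.7 − 0.35520/0.74666 = 0.22428.

0.224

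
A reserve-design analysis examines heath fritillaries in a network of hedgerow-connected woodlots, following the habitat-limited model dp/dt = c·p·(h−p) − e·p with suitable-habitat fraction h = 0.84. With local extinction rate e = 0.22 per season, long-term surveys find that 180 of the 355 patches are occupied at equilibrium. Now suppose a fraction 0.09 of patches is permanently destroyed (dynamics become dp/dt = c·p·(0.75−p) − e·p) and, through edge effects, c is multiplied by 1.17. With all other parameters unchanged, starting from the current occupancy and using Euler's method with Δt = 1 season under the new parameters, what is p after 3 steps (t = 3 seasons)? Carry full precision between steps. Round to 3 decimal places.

Observed p* = 180/355 = 0.50704.
Balance c(h−p*) = e gives c = e/(0.84 − 0.50704) = 0.22/0.33296 = 0.66074.
Starting from p₀ = 0.50704; update p ← p + (dp/dt)·Δt with the new parameters.
step 1: Δp = -0.01631, p = 0.49073
step 2: Δp = -0.00960, p = 0.48113
step 3: Δp = -0.00584, p = 0.47529

0.475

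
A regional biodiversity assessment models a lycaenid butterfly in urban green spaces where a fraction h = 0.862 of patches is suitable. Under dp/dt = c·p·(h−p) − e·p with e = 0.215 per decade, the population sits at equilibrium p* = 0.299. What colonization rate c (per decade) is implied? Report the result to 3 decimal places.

At equilibrium c(h−p*) = e, so c = e/(h−p*).
c = 0.215/(0.862 − 0.299) = 0.215/0.5630 = 0.3819.

0.382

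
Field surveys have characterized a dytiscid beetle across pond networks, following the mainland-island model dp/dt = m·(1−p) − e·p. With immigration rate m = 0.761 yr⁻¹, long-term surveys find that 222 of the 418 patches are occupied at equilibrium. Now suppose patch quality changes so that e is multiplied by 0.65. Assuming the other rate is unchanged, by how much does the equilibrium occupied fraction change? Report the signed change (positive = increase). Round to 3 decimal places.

Observed p* = 222/418 = 0.53110.
Balance m(1−p*) = e·p* gives e = m(1−p*)/p* = 0.761×0.46890/0.53110 = 0.67188.
New p* = m/(m+e) = 0.76100/(0.76100+0.43672) = 0.63537.
Δp* = 0.63537 − 0.53110 = +0.10427.

0.104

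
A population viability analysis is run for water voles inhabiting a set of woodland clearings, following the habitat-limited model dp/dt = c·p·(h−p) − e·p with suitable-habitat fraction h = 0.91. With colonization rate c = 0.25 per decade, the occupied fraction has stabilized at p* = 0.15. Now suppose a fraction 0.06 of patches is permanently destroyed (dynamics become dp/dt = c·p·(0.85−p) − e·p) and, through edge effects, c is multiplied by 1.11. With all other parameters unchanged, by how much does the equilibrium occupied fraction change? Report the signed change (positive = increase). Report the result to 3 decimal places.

0.015

Balance c(h−p*) = e gives e = 0.25×(0.91 − 0.15000) = 0.19000.
New p* = 0.85 − e/c = 0.85 − 0.19000/0.27750 = 0.16532.
Δp* = 0.16532 − 0.15000 = +0.01532.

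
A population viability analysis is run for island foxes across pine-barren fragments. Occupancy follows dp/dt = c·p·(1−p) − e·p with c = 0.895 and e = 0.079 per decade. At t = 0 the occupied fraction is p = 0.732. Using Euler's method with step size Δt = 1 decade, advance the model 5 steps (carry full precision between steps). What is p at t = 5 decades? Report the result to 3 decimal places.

0.912

Update rule: p ← p + [c·p·(1−p) − e·p]·Δt with Δt = 1.
step 1: Δp = +0.11775, p = 0.84975
step 2: Δp = +0.04714, p = 0.89689
step 3: Δp = +0.01191, p = 0.90880
step 4: Δp = +0.00238, p = 0.91119
step 5: Δp = +0.00045, p = 0.91163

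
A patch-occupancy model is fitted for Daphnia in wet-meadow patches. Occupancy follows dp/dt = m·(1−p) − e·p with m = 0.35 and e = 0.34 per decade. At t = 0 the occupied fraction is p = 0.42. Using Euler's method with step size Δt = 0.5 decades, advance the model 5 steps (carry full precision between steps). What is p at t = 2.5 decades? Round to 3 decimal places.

0.497

Update rule: p ← p + [m·(1−p) − e·p]·Δt with Δt = 0.5.
t = 0.5: p = 0.42000 + (+0.03010) = 0.45010
t = 1: p = 0.45010 + (+0.01972) = 0.46982
t = 1.5: p = 0.46982 + (+0.01291) = 0.48273
t = 2: p = 0.48273 + (+0.00846) = 0.49119
t = 2.5: p = 0.49119 + (+0.00554) = 0.49673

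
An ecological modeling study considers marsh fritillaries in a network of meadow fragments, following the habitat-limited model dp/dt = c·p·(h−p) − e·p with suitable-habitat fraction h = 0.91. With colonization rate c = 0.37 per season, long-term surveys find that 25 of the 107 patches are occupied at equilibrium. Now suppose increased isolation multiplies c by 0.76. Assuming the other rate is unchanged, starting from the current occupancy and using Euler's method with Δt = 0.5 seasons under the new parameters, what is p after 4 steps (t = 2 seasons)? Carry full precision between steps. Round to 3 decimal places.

Observed p* = 25/107 = 0.23364.
Balance c(h−p*) = e gives e = 0.37×(0.91 − 0.23364) = 0.25025.
Starting from p₀ = 0.23364; update p ← p + (dp/dt)·Δt with the new parameters.
step 1: Δp = -0.00702, p = 0.22663
step 2: Δp = -0.00658, p = 0.22005
step 3: Δp = -0.00619, p = 0.21386
step 4: Δp = -0.00583, p = 0.20803

0.208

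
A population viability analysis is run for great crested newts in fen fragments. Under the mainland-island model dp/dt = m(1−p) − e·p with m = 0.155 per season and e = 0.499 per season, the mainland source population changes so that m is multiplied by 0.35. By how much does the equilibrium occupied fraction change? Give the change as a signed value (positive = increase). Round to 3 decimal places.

-0.139

Before: p* = 0.155/(0.155+0.499) = 0.2370.
After: m = 0.05425, e = 0.499; p* = 0.05425/0.5533 = 0.0981.
Δp* = 0.0981 − 0.2370 = -0.1389.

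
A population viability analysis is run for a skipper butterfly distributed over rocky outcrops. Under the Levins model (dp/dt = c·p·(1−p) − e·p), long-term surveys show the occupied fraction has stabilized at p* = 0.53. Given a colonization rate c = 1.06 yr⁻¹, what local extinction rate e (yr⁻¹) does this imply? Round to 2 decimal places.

At equilibrium c(1−p*) = e.
e = 1.06 × (1 − 0.53) = 1.06 × 0.4700 = 0.4982.

0.50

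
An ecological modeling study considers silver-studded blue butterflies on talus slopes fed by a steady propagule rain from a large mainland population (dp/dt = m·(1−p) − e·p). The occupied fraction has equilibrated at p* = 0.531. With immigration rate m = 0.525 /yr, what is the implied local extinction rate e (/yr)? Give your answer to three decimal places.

At equilibrium m(1−p*) = e·p*, so e = m(1−p*)/p*.
e = 0.525 × 0.4690 / 0.531 = 0.4637.

0.464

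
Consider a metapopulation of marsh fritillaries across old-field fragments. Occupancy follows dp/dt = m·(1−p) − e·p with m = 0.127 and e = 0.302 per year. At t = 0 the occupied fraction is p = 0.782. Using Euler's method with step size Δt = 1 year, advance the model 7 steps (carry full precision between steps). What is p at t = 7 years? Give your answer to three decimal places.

0.306

Update rule: p ← p + [m·(1−p) − e·p]·Δt with Δt = 1.
p: 0.78200 → 0.57352  (Δp = -0.20848)
p: 0.57352 → 0.45448  (Δp = -0.11904)
p: 0.45448 → 0.38651  (Δp = -0.06797)
p: 0.38651 → 0.34770  (Δp = -0.03881)
p: 0.34770 → 0.32553  (Δp = -0.02216)
p: 0.32553 → 0.31288  (Δp = -0.01265)
p: 0.31288 → 0.30565  (Δp = -0.00723)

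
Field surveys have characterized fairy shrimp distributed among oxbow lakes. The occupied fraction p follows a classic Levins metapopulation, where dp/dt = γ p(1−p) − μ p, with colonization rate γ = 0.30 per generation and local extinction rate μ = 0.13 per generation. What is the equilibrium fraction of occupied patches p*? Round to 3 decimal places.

0.567

Setting dp/dt = 0 and dividing through by p* gives γ·(1−p*) = μ.
So p* = 1 − μ/γ = 1 − 0.13/0.30 = 1 − 0.4333 = 0.5667.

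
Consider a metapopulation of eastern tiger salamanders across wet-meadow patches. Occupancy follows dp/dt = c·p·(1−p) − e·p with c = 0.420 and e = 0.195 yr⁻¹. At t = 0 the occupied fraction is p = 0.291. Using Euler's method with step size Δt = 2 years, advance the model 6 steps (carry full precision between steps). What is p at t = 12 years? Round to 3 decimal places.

0.517

Update rule: p ← p + [c·p·(1−p) − e·p]·Δt with Δt = 2.
p: 0.29100 → 0.35082  (Δp = +0.05982)
p: 0.35082 → 0.40530  (Δp = +0.05449)
p: 0.40530 → 0.44970  (Δp = +0.04440)
p: 0.44970 → 0.48219  (Δp = +0.03249)
p: 0.48219 → 0.50387  (Δp = +0.02168)
p: 0.50387 → 0.51735  (Δp = +0.01348)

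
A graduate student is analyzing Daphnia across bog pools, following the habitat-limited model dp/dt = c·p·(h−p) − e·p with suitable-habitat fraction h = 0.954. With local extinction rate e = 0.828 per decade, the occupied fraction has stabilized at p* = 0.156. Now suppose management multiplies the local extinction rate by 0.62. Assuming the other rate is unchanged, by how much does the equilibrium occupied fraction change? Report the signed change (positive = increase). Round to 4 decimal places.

0.3032

Balance c(h−p*) = e gives c = e/(0.954 − 0.15600) = 0.828/0.79800 = 1.03759.
New p* = 0.954 − e/c = 0.954 − 0.51336/1.03759 = 0.45924.
Δp* = 0.45924 − 0.15600 = +0.30324.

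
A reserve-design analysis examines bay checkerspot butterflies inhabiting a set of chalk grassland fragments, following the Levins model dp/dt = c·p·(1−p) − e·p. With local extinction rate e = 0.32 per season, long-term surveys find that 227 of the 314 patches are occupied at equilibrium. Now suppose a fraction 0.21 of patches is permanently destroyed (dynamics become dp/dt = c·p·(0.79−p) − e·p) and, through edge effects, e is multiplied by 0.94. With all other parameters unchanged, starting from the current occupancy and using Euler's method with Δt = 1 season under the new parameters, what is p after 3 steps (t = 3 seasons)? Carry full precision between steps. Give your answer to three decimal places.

Observed p* = 227/314 = 0.72293.
Balance c(1−p*) = e gives c = e/(1 − 0.72293) = 0.32/0.27707 = 1.15494.
Starting from p₀ = 0.72293; update p ← p + (dp/dt)·Δt with the new parameters.
  1  |  dp/dt·Δt = -0.161458  |  p_1 = 0.561472
  2  |  dp/dt·Δt = -0.020698  |  p_2 = 0.540774
  3  |  dp/dt·Δt = -0.007008  |  p_3 = 0.533767

0.534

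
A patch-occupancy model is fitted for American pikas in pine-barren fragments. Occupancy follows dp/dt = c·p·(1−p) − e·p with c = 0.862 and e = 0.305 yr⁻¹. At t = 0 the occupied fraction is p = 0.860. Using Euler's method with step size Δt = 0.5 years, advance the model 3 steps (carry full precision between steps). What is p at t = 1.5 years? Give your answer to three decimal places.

Update rule: p ← p + [c·p·(1−p) − e·p]·Δt with Δt = 0.5.
  1  |  dp/dt·Δt = -0.079258  |  p_1 = 0.780742
  2  |  dp/dt·Δt = -0.045283  |  p_2 = 0.735459
  3  |  dp/dt·Δt = -0.028303  |  p_3 = 0.707157

0.707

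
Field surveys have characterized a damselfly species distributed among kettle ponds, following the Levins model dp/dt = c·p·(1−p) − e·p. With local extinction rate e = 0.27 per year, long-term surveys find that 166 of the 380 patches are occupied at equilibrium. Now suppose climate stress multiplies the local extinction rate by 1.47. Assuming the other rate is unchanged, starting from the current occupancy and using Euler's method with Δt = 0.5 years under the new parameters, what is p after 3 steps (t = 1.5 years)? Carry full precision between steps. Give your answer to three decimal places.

0.366

Observed p* = 166/380 = 0.43684.
Balance c(1−p*) = e gives c = e/(1 − 0.43684) = 0.27/0.56316 = 0.47944.
Starting from p₀ = 0.43684; update p ← p + (dp/dt)·Δt with the new parameters.
p: 0.43684 → 0.40912  (Δp = -0.02772)
p: 0.40912 → 0.38588  (Δp = -0.02324)
p: 0.38588 → 0.36611  (Δp = -0.01977)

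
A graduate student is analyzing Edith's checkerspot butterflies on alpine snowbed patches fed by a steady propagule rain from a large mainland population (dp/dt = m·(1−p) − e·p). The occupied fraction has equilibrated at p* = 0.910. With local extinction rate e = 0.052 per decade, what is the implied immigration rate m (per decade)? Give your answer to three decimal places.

0.526

At equilibrium m(1−p*) = e·p*, so m = e·p*/(1−p*).
m = 0.052 × 0.910 / 0.0900 = 0.0473/0.0900 = 0.5258.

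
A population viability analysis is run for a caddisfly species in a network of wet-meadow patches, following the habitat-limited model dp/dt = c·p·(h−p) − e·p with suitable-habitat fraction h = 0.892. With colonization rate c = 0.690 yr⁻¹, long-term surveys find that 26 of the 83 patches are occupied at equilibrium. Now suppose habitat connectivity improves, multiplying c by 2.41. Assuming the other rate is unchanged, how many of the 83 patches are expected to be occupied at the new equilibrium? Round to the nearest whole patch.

Observed p* = 26/83 = 0.31325.
Balance c(h−p*) = e gives e = 0.690×(0.892 − 0.31325) = 0.39934.
New p* = 0.892 − e/c = 0.892 − 0.39934/1.66290 = 0.65185.
Expected occupied = 83 × 0.65185 = 54.10 ≈ 54.

54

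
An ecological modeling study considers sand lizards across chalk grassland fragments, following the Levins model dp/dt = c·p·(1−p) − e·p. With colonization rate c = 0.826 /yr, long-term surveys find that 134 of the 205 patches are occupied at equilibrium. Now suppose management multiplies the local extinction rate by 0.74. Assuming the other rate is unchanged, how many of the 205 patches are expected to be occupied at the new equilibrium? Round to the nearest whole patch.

Observed p* = 134/205 = 0.65366.
Balance c(1−p*) = e gives e = 0.826×(1 − 0.65366) = 0.28608.
New p* = 1 − e/c = 1 − 0.21170/0.82600 = 0.74370.
Expected occupied = 205 × 0.74370 = 152.46 ≈ 152.

152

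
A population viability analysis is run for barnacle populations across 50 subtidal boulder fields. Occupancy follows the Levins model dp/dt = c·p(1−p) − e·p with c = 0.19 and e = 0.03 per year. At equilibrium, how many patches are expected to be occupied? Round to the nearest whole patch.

42

p* = 1 − e/c = 1 − 0.03/0.19 = 0.8421.
Expected occupied patches = N × p* = 50 × 0.8421 = 42.11 ≈ 42.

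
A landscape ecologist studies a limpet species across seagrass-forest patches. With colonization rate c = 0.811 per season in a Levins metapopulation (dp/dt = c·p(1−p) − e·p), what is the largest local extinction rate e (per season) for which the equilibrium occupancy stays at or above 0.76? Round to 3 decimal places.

1 − e/c ≥ 0.76 ⇒ e ≤ c(1 − 0.76) = 0.811 × 0.2400.
e_max = 0.1946.

0.195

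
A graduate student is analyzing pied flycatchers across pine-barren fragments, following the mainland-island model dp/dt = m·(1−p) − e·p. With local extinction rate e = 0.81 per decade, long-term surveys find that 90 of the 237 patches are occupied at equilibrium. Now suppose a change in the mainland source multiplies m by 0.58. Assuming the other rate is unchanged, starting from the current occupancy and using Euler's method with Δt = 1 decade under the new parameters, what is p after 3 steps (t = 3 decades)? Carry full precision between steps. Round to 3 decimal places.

0.262

Observed p* = 90/237 = 0.37975.
Balance m(1−p*) = e·p* gives m = e·p*/(1−p*) = 0.81×0.37975/0.62025 = 0.49592.
Starting from p₀ = 0.37975; update p ← p + (dp/dt)·Δt with the new parameters.
p: 0.37975 → 0.25056  (Δp = -0.12919)
p: 0.25056 → 0.26317  (Δp = +0.01261)
p: 0.26317 → 0.26194  (Δp = -0.00123)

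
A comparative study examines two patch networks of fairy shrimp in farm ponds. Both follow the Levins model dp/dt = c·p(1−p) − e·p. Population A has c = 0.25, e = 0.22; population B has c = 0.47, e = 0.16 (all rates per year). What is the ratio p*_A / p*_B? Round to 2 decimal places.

0.18

A: p*_A = 1 − 0.22/0.25 = 0.1200.
B: p*_B = 1 − 0.16/0.47 = 0.6596.
p*_A / p*_B = 0.1200/0.6596 = 0.1819.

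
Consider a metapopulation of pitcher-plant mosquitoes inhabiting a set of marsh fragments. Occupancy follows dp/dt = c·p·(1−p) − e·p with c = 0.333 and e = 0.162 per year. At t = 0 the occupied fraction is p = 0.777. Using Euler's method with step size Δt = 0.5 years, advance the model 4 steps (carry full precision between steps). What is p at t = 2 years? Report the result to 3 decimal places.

0.670

Update rule: p ← p + [c·p·(1−p) − e·p]·Δt with Δt = 0.5.
step 1: Δp = -0.03409, p = 0.74291
step 2: Δp = -0.02838, p = 0.71454
step 3: Δp = -0.02392, p = 0.69062
step 4: Δp = -0.02037, p = 0.67026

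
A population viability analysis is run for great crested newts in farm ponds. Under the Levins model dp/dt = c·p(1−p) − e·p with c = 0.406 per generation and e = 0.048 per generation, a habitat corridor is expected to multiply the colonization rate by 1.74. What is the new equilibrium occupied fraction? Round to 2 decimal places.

Before: p* = 1 − 0.048/0.406 = 0.8818.
After the change, c = 0.70644, e = 0.048, so p* = 1 − 0.048/0.70644 = 0.9321.

0.93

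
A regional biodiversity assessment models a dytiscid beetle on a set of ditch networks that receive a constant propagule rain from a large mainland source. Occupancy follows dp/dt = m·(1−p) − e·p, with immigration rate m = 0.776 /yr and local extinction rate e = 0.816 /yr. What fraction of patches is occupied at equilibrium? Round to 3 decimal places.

Setting dp/dt = 0: m − m·p* = e·p*, so m = (m+e)·p*.
p* = m/(m+e) = 0.776/(0.776+0.816) = 0.776/1.5920 = 0.4874.

0.487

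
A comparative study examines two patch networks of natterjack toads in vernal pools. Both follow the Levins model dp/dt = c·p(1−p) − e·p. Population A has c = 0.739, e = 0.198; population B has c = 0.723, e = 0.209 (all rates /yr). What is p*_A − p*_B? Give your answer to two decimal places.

0.02

A: p*_A = 1 − 0.198/0.739 = 0.7321.
B: p*_B = 1 − 0.209/0.723 = 0.7109.
p*_A − p*_B = 0.7321 − 0.7109 = 0.0211.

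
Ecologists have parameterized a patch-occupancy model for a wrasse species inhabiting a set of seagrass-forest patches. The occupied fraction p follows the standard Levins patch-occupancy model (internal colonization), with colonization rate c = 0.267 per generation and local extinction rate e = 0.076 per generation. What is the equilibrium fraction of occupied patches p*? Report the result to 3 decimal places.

0.715

Setting dp/dt = 0 and dividing through by p* gives c·(1−p*) = e.
So p* = 1 − e/c = 1 − 0.076/0.267 = 1 − 0.2846 = 0.7154.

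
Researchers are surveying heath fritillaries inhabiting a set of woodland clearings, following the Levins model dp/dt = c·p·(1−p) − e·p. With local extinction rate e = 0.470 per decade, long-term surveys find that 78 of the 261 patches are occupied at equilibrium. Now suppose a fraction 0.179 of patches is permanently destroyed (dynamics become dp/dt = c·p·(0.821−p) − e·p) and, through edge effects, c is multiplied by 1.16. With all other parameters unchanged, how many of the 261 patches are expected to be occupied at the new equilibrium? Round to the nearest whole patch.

57

Observed p* = 78/261 = 0.29885.
Balance c(1−p*) = e gives c = e/(1 − 0.29885) = 0.470/0.70115 = 0.67033.
New p* = 0.821 − e/c = 0.821 − 0.47000/0.77758 = 0.21656.
Expected occupied = 261 × 0.21656 = 56.52 ≈ 57.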